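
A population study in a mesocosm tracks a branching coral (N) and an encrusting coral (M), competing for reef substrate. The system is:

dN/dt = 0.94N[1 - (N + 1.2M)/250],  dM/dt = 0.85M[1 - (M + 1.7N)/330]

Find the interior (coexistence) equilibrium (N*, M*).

N* ≈ 140, M* ≈ 91.3

Setting both brackets to zero gives the nullclines N + 1.2M = 250 and 1.7N + M = 330.
Substituting M = 330 - 1.7N into the first: N(1 - 1.2·1.7) = 250 - 1.2·330.
So N* = -146/-1.04 = 140, and then M* = 330 - 1.7·140 = 91.3.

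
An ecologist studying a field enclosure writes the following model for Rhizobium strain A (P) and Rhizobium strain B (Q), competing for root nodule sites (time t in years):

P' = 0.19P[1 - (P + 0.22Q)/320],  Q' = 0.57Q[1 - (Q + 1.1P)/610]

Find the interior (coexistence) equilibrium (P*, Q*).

P* ≈ 245, Q* ≈ 340

Setting both brackets to zero gives the nullclines P + 0.22Q = 320 and 1.1P + Q = 610.
Substituting Q = 610 - 1.1P into the first: P(1 - 0.22·1.1) = 320 - 0.22·610.
So P* = 186/0.758 = 245, and then Q* = 610 - 1.1·245 = 340.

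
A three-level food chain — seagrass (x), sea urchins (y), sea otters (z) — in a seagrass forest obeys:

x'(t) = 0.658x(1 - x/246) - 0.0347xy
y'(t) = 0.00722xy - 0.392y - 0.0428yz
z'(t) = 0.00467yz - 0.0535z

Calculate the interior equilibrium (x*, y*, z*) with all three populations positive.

From dz/dt = 0: 0.00467y* = 0.0535, so y* = 11.5.
From dx/dt = 0: 0.658(1 - x*/246) = 0.0347·11.5, giving x* = 246·(1 - 0.604) = 97.4.
From dy/dt = 0: 0.00722·97.4 - 0.392 = 0.0428z*, so z* = 0.311/0.0428 = 7.27.

x* ≈ 97.4, y* ≈ 11.5, z* ≈ 7.27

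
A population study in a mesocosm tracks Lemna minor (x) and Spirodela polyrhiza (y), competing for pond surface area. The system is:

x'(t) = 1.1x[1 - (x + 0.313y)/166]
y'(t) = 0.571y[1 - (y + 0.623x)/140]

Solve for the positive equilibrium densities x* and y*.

Setting both brackets to zero gives the nullclines x + 0.313y = 166 and 0.623x + y = 140.
Substituting y = 140 - 0.623x into the first: x(1 - 0.313·0.623) = 166 - 0.313·140.
So x* = 122/0.805 = 152, and then y* = 140 - 0.623·152 = 45.4.

x* ≈ 152, y* ≈ 45.4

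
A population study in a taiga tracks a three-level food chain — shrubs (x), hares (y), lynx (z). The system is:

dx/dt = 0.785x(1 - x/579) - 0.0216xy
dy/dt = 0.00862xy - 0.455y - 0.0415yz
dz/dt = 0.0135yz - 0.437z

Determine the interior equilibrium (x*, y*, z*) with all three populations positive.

x* ≈ 63.3, y* ≈ 32.4, z* ≈ 2.18

From dz/dt = 0: 0.0135y* = 0.437, so y* = 32.4.
From dx/dt = 0: 0.785(1 - x*/579) = 0.0216·32.4, giving x* = 579·(1 - 0.891) = 63.3.
From dy/dt = 0: 0.00862·63.3 - 0.455 = 0.0415z*, so z* = 0.0905/0.0415 = 2.18.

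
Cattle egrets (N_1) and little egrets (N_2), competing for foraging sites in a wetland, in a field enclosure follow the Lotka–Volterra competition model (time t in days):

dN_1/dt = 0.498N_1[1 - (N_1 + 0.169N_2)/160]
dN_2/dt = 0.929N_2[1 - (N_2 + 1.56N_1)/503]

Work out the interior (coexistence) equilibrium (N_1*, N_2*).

N_1* ≈ 102, N_2* ≈ 344

Setting both brackets to zero gives the nullclines N_1 + 0.169N_2 = 160 and 1.56N_1 + N_2 = 503.
Substituting N_2 = 503 - 1.56N_1 into the first: N_1(1 - 0.169·1.56) = 160 - 0.169·503.
So N_1* = 75/0.736 = 102, and then N_2* = 503 - 1.56·102 = 344.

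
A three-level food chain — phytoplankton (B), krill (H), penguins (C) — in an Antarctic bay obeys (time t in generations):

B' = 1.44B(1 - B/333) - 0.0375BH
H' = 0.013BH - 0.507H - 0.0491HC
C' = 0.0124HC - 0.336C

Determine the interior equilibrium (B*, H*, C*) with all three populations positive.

B* ≈ 98, H* ≈ 27.1, C* ≈ 15.6

From dC/dt = 0: 0.0124H* = 0.336, so H* = 27.1.
From dB/dt = 0: 1.44(1 - B*/333) = 0.0375·27.1, giving B* = 333·(1 - 0.706) = 98.
From dH/dt = 0: 0.013·98 - 0.507 = 0.0491C*, so C* = 0.767/0.0491 = 15.6.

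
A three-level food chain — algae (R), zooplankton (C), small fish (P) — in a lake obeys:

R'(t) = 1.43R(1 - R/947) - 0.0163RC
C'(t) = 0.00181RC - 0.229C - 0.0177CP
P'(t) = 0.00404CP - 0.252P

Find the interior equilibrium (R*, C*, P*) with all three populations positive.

R* ≈ 274, C* ≈ 62.4, P* ≈ 15

From dP/dt = 0: 0.00404C* = 0.252, so C* = 62.4.
From dR/dt = 0: 1.43(1 - R*/947) = 0.0163·62.4, giving R* = 947·(1 - 0.711) = 274.
From dC/dt = 0: 0.00181·274 - 0.229 = 0.0177P*, so P* = 0.266/0.0177 = 15.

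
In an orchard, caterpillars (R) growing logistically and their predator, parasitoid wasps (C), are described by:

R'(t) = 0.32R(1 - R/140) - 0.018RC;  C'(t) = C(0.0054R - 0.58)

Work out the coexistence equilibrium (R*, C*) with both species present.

From dC/dt = 0 with C > 0: 0.0054R* = 0.58, so R* = 107.
Substitute into dR/dt = 0: 0.32(1 - 107/140) = 0.018C*.
The bracket is 0.233, giving C* = 0.0745/0.018 = 4.14.

R* ≈ 107, C* ≈ 4.14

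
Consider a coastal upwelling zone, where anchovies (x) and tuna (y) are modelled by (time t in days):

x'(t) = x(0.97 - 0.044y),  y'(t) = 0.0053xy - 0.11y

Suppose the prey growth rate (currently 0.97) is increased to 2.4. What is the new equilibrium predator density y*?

At the interior fixed point, setting dx/dt = 0 with x > 0 fixes y* = (prey growth rate)/(xy coefficient) — independent of the other coefficients.
With the change, y* = 2.4/0.044 = 54.5; it rises from 22.

y* ≈ 54.5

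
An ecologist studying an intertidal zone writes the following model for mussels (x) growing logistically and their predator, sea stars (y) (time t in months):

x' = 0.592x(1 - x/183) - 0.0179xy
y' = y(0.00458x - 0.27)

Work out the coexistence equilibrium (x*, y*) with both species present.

From dy/dt = 0 with y > 0: 0.00458x* = 0.27, so x* = 59.
Substitute into dx/dt = 0: 0.592(1 - 59/183) = 0.0179y*.
The bracket is 0.678, giving y* = 0.401/0.0179 = 22.4.

x* ≈ 59, y* ≈ 22.4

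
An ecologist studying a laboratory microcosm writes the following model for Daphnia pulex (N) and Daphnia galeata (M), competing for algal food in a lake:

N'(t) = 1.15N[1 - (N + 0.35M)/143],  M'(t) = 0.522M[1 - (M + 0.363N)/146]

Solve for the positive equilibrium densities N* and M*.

Setting both brackets to zero gives the nullclines N + 0.35M = 143 and 0.363N + M = 146.
Substituting M = 146 - 0.363N into the first: N(1 - 0.35·0.363) = 143 - 0.35·146.
So N* = 91.9/0.873 = 105, and then M* = 146 - 0.363·105 = 108.

N* ≈ 105, M* ≈ 108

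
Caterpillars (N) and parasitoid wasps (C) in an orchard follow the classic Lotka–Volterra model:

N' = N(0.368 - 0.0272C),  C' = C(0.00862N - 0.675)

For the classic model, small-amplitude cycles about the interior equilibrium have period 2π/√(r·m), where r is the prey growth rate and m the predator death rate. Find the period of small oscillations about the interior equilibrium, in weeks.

Here r = 0.368 and m = 0.675, so r·m = 0.248.
ω = √0.248 = 0.498 per week, hence T = 2π/ω ≈ 12.6 weeks.

T ≈ 12.6 weeks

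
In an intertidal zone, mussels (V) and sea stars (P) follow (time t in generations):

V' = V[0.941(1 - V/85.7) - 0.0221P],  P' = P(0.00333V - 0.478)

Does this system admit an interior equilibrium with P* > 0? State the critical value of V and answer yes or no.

The predator equation gives dP/dt > 0 only when V > 0.478/0.00333 = 144.
Without the predator, V → K = 85.7. Since 85.7 < 144, the predator cannot invade.

Threshold V = 144; K < 144, so no, the predator goes extinct.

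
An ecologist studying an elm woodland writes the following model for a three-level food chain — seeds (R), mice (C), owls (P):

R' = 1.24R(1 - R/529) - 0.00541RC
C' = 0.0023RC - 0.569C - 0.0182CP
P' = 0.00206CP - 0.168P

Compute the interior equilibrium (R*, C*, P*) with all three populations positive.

From dP/dt = 0: 0.00206C* = 0.168, so C* = 81.6.
From dR/dt = 0: 1.24(1 - R*/529) = 0.00541·81.6, giving R* = 529·(1 - 0.356) = 341.
From dC/dt = 0: 0.0023·341 - 0.569 = 0.0182P*, so P* = 0.215/0.0182 = 11.8.

R* ≈ 341, C* ≈ 81.6, P* ≈ 11.8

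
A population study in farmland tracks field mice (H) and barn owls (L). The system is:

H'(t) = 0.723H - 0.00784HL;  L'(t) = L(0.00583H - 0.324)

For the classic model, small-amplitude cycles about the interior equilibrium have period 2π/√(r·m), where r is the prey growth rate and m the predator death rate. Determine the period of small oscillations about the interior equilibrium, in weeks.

T ≈ 13 weeks

Here r = 0.723 and m = 0.324, so r·m = 0.234.
ω = √0.234 = 0.484 per week, hence T = 2π/ω ≈ 13 weeks.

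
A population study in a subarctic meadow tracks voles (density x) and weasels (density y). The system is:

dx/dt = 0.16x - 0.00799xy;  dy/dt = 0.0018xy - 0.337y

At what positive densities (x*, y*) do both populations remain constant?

x* ≈ 187, y* ≈ 20

Set dy/dt = 0 with y > 0: 0.0018x - 0.337 = 0, so x* = 0.337/0.0018 = 187.
Set dx/dt = 0 with x > 0: 0.16 - 0.00799y = 0, so y* = 0.16/0.00799 = 20.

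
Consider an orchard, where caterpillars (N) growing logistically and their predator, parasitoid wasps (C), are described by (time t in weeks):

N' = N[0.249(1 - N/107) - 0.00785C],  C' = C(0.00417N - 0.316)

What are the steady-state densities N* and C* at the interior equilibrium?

From dC/dt = 0 with C > 0: 0.00417N* = 0.316, so N* = 75.8.
Substitute into dN/dt = 0: 0.249(1 - 75.8/107) = 0.00785C*.
The bracket is 0.292, giving C* = 0.0727/0.00785 = 9.26.

N* ≈ 75.8, C* ≈ 9.26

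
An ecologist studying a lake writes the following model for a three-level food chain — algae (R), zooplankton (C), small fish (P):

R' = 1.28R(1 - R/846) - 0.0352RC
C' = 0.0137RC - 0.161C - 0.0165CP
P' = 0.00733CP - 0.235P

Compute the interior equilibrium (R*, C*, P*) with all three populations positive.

From dP/dt = 0: 0.00733C* = 0.235, so C* = 32.1.
From dR/dt = 0: 1.28(1 - R*/846) = 0.0352·32.1, giving R* = 846·(1 - 0.882) = 100.
From dC/dt = 0: 0.0137·100 - 0.161 = 0.0165P*, so P* = 1.21/0.0165 = 73.4.

R* ≈ 100, C* ≈ 32.1, P* ≈ 73.4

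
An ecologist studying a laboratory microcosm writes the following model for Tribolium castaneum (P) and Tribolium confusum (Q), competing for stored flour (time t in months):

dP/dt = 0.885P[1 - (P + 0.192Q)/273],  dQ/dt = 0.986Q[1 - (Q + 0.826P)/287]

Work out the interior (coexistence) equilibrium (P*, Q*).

P* ≈ 259, Q* ≈ 73.1

Setting both brackets to zero gives the nullclines P + 0.192Q = 273 and 0.826P + Q = 287.
Substituting Q = 287 - 0.826P into the first: P(1 - 0.192·0.826) = 273 - 0.192·287.
So P* = 218/0.841 = 259, and then Q* = 287 - 0.826·259 = 73.1.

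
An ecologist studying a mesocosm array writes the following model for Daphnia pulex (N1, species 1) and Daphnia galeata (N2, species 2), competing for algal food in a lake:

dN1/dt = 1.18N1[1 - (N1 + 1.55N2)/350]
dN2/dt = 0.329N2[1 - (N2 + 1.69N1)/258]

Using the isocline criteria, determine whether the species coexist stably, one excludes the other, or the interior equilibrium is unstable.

Compare the nullcline intercepts: K1/α12 = 350/1.55 = 226 < K2 = 258; K2/α21 = 258/1.69 = 153 < K1 = 350.
Since both are reversed, neither can invade when rare; the interior point is a saddle.

unstable coexistence (outcome depends on initial conditions)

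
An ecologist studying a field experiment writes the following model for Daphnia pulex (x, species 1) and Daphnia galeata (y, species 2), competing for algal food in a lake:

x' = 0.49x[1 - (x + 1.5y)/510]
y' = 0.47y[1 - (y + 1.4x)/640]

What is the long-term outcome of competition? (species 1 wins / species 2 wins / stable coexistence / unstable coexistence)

Compare the nullcline intercepts: K1/α12 = 510/1.5 = 340 < K2 = 640; K2/α21 = 640/1.4 = 457 < K1 = 510.
Since both are reversed, neither can invade when rare; the interior point is a saddle.

unstable coexistence (outcome depends on initial conditions)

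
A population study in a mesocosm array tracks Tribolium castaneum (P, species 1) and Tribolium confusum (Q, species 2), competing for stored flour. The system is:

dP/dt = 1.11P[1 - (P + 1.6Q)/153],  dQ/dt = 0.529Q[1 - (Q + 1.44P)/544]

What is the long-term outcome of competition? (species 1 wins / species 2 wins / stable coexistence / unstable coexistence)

species 2 excludes species 1

Compare the nullcline intercepts: K1/α12 = 153/1.6 = 95.6 < K2 = 544; K2/α21 = 544/1.44 = 378 > K1 = 153.
Since the inequalities point opposite ways, species 2 can invade but species 1 cannot.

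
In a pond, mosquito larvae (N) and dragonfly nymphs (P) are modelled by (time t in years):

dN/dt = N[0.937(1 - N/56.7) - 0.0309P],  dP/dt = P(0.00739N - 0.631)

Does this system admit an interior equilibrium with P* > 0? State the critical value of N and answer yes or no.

Threshold N = 85.4; K < 85.4, so no, the predator goes extinct.

The predator equation gives dP/dt > 0 only when N > 0.631/0.00739 = 85.4.
Without the predator, N → K = 56.7. Since 56.7 < 85.4, the predator cannot invade.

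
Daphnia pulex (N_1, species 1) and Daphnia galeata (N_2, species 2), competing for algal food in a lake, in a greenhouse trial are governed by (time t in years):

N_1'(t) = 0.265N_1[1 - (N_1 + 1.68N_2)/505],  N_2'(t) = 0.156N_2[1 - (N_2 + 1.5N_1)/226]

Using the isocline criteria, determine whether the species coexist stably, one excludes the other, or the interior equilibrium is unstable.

Compare the nullcline intercepts: K1/α12 = 505/1.68 = 301 > K2 = 226; K2/α21 = 226/1.5 = 151 < K1 = 505.
Since the inequalities point opposite ways, species 1 can invade but species 2 cannot.

species 1 excludes species 2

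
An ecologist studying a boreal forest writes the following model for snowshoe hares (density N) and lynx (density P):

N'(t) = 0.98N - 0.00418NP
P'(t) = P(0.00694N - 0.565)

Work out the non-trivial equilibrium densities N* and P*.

Set dP/dt = 0 with P > 0: 0.00694N - 0.565 = 0, so N* = 0.565/0.00694 = 81.4.
Set dN/dt = 0 with N > 0: 0.98 - 0.00418P = 0, so P* = 0.98/0.00418 = 234.

N* ≈ 81.4, P* ≈ 234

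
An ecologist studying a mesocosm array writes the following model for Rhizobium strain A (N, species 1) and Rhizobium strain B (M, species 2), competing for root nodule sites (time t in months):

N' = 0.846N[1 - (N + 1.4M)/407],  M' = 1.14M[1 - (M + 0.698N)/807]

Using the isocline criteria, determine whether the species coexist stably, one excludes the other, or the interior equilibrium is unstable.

species 2 excludes species 1

Compare the nullcline intercepts: K1/α12 = 407/1.4 = 291 < K2 = 807; K2/α21 = 807/0.698 = 1160 > K1 = 407.
Since the inequalities point opposite ways, species 2 can invade but species 1 cannot.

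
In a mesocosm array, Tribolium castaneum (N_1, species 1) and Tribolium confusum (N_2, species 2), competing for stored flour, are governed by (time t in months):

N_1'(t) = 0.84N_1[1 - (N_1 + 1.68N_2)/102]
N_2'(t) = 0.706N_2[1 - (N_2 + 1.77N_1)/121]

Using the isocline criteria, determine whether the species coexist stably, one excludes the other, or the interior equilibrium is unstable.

Compare the nullcline intercepts: K1/α12 = 102/1.68 = 60.7 < K2 = 121; K2/α21 = 121/1.77 = 68.4 < K1 = 102.
Since both are reversed, neither can invade when rare; the interior point is a saddle.

unstable coexistence (outcome depends on initial conditions)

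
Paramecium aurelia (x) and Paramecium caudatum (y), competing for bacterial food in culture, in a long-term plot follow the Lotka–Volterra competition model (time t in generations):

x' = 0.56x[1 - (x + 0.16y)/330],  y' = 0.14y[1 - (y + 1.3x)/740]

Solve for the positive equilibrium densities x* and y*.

Setting both brackets to zero gives the nullclines x + 0.16y = 330 and 1.3x + y = 740.
Substituting y = 740 - 1.3x into the first: x(1 - 0.16·1.3) = 330 - 0.16·740.
So x* = 212/0.792 = 267, and then y* = 740 - 1.3·267 = 393.

x* ≈ 267, y* ≈ 393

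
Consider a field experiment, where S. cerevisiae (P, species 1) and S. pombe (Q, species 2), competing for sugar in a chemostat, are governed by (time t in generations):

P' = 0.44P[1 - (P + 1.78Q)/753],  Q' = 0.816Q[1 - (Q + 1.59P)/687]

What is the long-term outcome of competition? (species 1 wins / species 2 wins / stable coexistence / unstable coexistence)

unstable coexistence (outcome depends on initial conditions)

Compare the nullcline intercepts: K1/α12 = 753/1.78 = 423 < K2 = 687; K2/α21 = 687/1.59 = 432 < K1 = 753.
Since both are reversed, neither can invade when rare; the interior point is a saddle.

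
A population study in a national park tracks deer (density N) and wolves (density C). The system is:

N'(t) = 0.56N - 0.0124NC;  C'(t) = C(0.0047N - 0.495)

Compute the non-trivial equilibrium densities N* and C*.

Set dC/dt = 0 with C > 0: 0.0047N - 0.495 = 0, so N* = 0.495/0.0047 = 105.
Set dN/dt = 0 with N > 0: 0.56 - 0.0124C = 0, so C* = 0.56/0.0124 = 45.2.

N* ≈ 105, C* ≈ 45.2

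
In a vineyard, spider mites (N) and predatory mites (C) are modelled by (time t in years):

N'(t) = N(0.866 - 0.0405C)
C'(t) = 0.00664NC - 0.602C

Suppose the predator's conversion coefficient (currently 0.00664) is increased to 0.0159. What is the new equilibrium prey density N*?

At the interior fixed point, setting dC/dt = 0 with C > 0 fixes N* = (predator death rate)/(NC coefficient) — independent of the other coefficients.
With the change, N* = 0.602/0.0159 = 37.9; it falls from 90.7.

N* ≈ 37.9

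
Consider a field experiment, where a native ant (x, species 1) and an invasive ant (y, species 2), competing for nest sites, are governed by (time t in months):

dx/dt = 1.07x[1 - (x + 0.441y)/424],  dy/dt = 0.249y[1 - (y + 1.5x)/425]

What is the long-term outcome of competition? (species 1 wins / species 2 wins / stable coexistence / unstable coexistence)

species 1 excludes species 2

Compare the nullcline intercepts: K1/α12 = 424/0.441 = 961 > K2 = 425; K2/α21 = 425/1.5 = 283 < K1 = 424.
Since the inequalities point opposite ways, species 1 can invade but species 2 cannot.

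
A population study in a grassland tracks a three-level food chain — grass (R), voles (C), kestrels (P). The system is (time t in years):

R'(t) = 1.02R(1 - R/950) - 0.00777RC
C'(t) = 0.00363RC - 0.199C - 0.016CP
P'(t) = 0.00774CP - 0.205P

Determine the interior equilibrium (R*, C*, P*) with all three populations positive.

From dP/dt = 0: 0.00774C* = 0.205, so C* = 26.5.
From dR/dt = 0: 1.02(1 - R*/950) = 0.00777·26.5, giving R* = 950·(1 - 0.202) = 758.
From dC/dt = 0: 0.00363·758 - 0.199 = 0.016P*, so P* = 2.55/0.016 = 160.

R* ≈ 758, C* ≈ 26.5, P* ≈ 160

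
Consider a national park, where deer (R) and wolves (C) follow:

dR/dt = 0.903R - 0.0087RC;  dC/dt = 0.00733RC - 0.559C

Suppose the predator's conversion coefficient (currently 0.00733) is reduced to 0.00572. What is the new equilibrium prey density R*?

At the interior fixed point, setting dC/dt = 0 with C > 0 fixes R* = (predator death rate)/(RC coefficient) — independent of the other coefficients.
With the change, R* = 0.559/0.00572 = 97.7; it rises from 76.3.

R* ≈ 97.7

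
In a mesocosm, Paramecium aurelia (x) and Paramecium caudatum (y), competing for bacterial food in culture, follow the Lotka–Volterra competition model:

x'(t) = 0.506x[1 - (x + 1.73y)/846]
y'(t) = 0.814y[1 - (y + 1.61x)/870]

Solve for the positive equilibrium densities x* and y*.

x* ≈ 369, y* ≈ 276

Setting both brackets to zero gives the nullclines x + 1.73y = 846 and 1.61x + y = 870.
Substituting y = 870 - 1.61x into the first: x(1 - 1.73·1.61) = 846 - 1.73·870.
So x* = -659/-1.79 = 369, and then y* = 870 - 1.61·369 = 276.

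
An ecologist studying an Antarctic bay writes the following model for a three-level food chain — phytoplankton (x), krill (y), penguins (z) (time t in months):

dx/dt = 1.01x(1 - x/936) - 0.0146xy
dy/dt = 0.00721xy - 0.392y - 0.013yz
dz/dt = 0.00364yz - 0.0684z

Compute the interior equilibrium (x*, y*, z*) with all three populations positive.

x* ≈ 682, y* ≈ 18.8, z* ≈ 348

From dz/dt = 0: 0.00364y* = 0.0684, so y* = 18.8.
From dx/dt = 0: 1.01(1 - x*/936) = 0.0146·18.8, giving x* = 936·(1 - 0.272) = 682.
From dy/dt = 0: 0.00721·682 - 0.392 = 0.013z*, so z* = 4.52/0.013 = 348.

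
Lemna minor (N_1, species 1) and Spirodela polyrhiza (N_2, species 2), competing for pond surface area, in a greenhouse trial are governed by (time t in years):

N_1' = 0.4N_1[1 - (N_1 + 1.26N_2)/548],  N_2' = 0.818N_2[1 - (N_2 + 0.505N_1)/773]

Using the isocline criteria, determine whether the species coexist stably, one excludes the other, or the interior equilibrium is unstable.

species 2 excludes species 1

Compare the nullcline intercepts: K1/α12 = 548/1.26 = 435 < K2 = 773; K2/α21 = 773/0.505 = 1530 > K1 = 548.
Since the inequalities point opposite ways, species 2 can invade but species 1 cannot.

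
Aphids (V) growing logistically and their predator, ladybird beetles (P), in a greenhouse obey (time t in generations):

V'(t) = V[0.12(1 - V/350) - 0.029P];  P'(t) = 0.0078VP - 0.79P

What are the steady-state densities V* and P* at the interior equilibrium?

From dP/dt = 0 with P > 0: 0.0078V* = 0.79, so V* = 101.
Substitute into dV/dt = 0: 0.12(1 - 101/350) = 0.029P*.
The bracket is 0.711, giving P* = 0.0853/0.029 = 2.94.

V* ≈ 101, P* ≈ 2.94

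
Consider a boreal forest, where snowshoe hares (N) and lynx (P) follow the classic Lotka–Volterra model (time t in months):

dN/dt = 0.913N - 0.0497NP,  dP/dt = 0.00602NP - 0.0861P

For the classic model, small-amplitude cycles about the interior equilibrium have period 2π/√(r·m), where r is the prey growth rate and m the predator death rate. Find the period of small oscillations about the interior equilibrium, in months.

Here r = 0.913 and m = 0.0861, so r·m = 0.0786.
ω = √0.0786 = 0.28 per month, hence T = 2π/ω ≈ 22.4 months.

T ≈ 22.4 months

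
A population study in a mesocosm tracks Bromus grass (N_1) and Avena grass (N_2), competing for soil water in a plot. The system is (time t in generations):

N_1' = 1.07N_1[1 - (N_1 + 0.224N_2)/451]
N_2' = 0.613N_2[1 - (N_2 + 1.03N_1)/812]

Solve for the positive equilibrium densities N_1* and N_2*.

Setting both brackets to zero gives the nullclines N_1 + 0.224N_2 = 451 and 1.03N_1 + N_2 = 812.
Substituting N_2 = 812 - 1.03N_1 into the first: N_1(1 - 0.224·1.03) = 451 - 0.224·812.
So N_1* = 269/0.769 = 350, and then N_2* = 812 - 1.03·350 = 452.

N_1* ≈ 350, N_2* ≈ 452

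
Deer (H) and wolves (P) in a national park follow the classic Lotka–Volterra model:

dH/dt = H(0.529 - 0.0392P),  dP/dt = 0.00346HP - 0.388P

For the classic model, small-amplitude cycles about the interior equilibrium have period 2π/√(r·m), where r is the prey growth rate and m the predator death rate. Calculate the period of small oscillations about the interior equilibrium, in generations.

T ≈ 13.9 generations

Here r = 0.529 and m = 0.388, so r·m = 0.205.
ω = √0.205 = 0.453 per generation, hence T = 2π/ω ≈ 13.9 generations.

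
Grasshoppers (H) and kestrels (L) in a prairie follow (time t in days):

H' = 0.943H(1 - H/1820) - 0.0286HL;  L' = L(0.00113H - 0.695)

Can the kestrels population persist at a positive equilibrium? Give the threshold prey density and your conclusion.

The predator equation gives dL/dt > 0 only when H > 0.695/0.00113 = 615.
Without the predator, H → K = 1820. Since 1820 > 615, the predator can invade and persist.

Threshold H = 615; K > 615, so yes, the predator persists.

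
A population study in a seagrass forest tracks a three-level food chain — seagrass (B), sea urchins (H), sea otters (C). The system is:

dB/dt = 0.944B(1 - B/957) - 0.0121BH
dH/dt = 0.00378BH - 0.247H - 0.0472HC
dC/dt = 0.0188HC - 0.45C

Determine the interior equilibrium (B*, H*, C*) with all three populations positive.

B* ≈ 663, H* ≈ 23.9, C* ≈ 47.9

From dC/dt = 0: 0.0188H* = 0.45, so H* = 23.9.
From dB/dt = 0: 0.944(1 - B*/957) = 0.0121·23.9, giving B* = 957·(1 - 0.307) = 663.
From dH/dt = 0: 0.00378·663 - 0.247 = 0.0472C*, so C* = 2.26/0.0472 = 47.9.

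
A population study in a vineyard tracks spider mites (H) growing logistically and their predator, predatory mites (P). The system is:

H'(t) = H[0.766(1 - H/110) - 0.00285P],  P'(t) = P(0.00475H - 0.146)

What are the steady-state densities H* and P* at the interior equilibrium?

From dP/dt = 0 with P > 0: 0.00475H* = 0.146, so H* = 30.7.
Substitute into dH/dt = 0: 0.766(1 - 30.7/110) = 0.00285P*.
The bracket is 0.721, giving P* = 0.552/0.00285 = 194.

H* ≈ 30.7, P* ≈ 194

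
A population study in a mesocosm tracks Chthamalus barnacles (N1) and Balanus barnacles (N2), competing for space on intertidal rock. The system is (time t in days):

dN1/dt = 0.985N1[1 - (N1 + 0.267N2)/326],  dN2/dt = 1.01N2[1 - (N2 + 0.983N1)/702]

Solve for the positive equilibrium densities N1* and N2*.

N1* ≈ 188, N2* ≈ 517

Setting both brackets to zero gives the nullclines N1 + 0.267N2 = 326 and 0.983N1 + N2 = 702.
Substituting N2 = 702 - 0.983N1 into the first: N1(1 - 0.267·0.983) = 326 - 0.267·702.
So N1* = 139/0.738 = 188, and then N2* = 702 - 0.983·188 = 517.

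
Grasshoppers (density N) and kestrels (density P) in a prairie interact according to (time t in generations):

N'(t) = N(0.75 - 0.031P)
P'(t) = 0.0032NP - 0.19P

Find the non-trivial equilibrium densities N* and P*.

N* ≈ 59.4, P* ≈ 24.2

Set dP/dt = 0 with P > 0: 0.0032N - 0.19 = 0, so N* = 0.19/0.0032 = 59.4.
Set dN/dt = 0 with N > 0: 0.75 - 0.031P = 0, so P* = 0.75/0.031 = 24.2.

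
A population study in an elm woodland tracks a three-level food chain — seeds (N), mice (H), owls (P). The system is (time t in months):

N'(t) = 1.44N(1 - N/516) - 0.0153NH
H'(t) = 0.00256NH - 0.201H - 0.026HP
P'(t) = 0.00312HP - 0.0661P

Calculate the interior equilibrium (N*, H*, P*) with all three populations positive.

N* ≈ 400, H* ≈ 21.2, P* ≈ 31.6

From dP/dt = 0: 0.00312H* = 0.0661, so H* = 21.2.
From dN/dt = 0: 1.44(1 - N*/516) = 0.0153·21.2, giving N* = 516·(1 - 0.225) = 400.
From dH/dt = 0: 0.00256·400 - 0.201 = 0.026P*, so P* = 0.823/0.026 = 31.6.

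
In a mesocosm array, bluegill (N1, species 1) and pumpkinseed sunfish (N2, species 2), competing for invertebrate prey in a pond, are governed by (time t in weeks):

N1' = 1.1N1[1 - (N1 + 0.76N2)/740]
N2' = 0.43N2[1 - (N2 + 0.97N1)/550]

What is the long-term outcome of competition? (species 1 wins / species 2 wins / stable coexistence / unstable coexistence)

species 1 excludes species 2

Compare the nullcline intercepts: K1/α12 = 740/0.76 = 974 > K2 = 550; K2/α21 = 550/0.97 = 567 < K1 = 740.
Since the inequalities point opposite ways, species 1 can invade but species 2 cannot.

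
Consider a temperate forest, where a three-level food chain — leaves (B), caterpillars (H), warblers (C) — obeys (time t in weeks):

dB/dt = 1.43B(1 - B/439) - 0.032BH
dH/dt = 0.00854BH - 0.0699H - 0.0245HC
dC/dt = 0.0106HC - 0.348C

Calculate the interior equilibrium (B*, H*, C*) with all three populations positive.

B* ≈ 116, H* ≈ 32.8, C* ≈ 37.7

From dC/dt = 0: 0.0106H* = 0.348, so H* = 32.8.
From dB/dt = 0: 1.43(1 - B*/439) = 0.032·32.8, giving B* = 439·(1 - 0.735) = 116.
From dH/dt = 0: 0.00854·116 - 0.0699 = 0.0245C*, so C* = 0.925/0.0245 = 37.7.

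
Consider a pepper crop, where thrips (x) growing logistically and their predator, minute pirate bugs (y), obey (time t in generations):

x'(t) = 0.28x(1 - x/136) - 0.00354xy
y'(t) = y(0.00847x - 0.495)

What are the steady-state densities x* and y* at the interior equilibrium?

x* ≈ 58.4, y* ≈ 45.1

From dy/dt = 0 with y > 0: 0.00847x* = 0.495, so x* = 58.4.
Substitute into dx/dt = 0: 0.28(1 - 58.4/136) = 0.00354y*.
The bracket is 0.57, giving y* = 0.16/0.00354 = 45.1.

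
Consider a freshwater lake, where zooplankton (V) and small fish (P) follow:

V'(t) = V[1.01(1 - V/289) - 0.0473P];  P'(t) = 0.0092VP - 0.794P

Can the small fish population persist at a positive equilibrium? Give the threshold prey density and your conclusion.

The predator equation gives dP/dt > 0 only when V > 0.794/0.0092 = 86.3.
Without the predator, V → K = 289. Since 289 > 86.3, the predator can invade and persist.

Threshold V = 86.3; K > 86.3, so yes, the predator persists.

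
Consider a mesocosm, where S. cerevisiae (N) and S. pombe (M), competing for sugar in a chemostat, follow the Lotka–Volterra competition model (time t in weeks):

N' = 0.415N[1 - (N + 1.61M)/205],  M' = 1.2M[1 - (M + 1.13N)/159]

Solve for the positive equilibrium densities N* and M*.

Setting both brackets to zero gives the nullclines N + 1.61M = 205 and 1.13N + M = 159.
Substituting M = 159 - 1.13N into the first: N(1 - 1.61·1.13) = 205 - 1.61·159.
So N* = -51/-0.819 = 62.2, and then M* = 159 - 1.13·62.2 = 88.7.

N* ≈ 62.2, M* ≈ 88.7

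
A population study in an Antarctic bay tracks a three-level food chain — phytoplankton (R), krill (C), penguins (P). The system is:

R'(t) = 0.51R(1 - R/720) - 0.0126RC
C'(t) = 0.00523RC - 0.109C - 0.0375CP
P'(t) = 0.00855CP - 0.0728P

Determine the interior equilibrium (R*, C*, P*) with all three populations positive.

From dP/dt = 0: 0.00855C* = 0.0728, so C* = 8.51.
From dR/dt = 0: 0.51(1 - R*/720) = 0.0126·8.51, giving R* = 720·(1 - 0.21) = 569.
From dC/dt = 0: 0.00523·569 - 0.109 = 0.0375P*, so P* = 2.86/0.0375 = 76.4.

R* ≈ 569, C* ≈ 8.51, P* ≈ 76.4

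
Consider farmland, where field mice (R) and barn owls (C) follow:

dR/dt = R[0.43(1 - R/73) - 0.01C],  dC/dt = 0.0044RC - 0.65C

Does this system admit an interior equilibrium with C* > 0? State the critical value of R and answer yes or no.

Threshold R = 148; K < 148, so no, the predator goes extinct.

The predator equation gives dC/dt > 0 only when R > 0.65/0.0044 = 148.
Without the predator, R → K = 73. Since 73 < 148, the predator cannot invade.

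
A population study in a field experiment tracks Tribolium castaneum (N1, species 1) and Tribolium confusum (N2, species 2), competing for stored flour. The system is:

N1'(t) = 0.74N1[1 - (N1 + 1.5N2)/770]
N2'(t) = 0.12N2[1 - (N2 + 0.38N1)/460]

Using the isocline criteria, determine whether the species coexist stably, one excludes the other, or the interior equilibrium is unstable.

stable coexistence

Compare the nullcline intercepts: K1/α12 = 770/1.5 = 513 > K2 = 460; K2/α21 = 460/0.38 = 1210 > K1 = 770.
Since both inequalities hold, each species can invade when rare, so the interior equilibrium is stable.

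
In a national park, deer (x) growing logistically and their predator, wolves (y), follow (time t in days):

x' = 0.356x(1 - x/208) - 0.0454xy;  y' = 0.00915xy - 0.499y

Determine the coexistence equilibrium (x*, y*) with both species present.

x* ≈ 54.5, y* ≈ 5.79

From dy/dt = 0 with y > 0: 0.00915x* = 0.499, so x* = 54.5.
Substitute into dx/dt = 0: 0.356(1 - 54.5/208) = 0.0454y*.
The bracket is 0.738, giving y* = 0.263/0.0454 = 5.79.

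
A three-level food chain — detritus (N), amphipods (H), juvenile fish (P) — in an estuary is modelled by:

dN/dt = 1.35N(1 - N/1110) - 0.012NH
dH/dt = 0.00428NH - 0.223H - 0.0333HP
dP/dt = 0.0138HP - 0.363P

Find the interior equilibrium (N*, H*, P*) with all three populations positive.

N* ≈ 850, H* ≈ 26.3, P* ≈ 103

From dP/dt = 0: 0.0138H* = 0.363, so H* = 26.3.
From dN/dt = 0: 1.35(1 - N*/1110) = 0.012·26.3, giving N* = 1110·(1 - 0.234) = 850.
From dH/dt = 0: 0.00428·850 - 0.223 = 0.0333P*, so P* = 3.42/0.0333 = 103.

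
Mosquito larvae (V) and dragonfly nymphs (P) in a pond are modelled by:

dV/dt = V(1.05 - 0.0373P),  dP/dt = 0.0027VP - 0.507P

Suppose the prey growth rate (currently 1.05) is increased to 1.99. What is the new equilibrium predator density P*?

P* ≈ 53.4

At the interior fixed point, setting dV/dt = 0 with V > 0 fixes P* = (prey growth rate)/(VP coefficient) — independent of the other coefficients.
With the change, P* = 1.99/0.0373 = 53.4; it rises from 28.2.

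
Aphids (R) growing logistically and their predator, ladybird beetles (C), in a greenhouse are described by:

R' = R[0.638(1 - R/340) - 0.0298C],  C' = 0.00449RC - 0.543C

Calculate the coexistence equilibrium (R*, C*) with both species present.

From dC/dt = 0 with C > 0: 0.00449R* = 0.543, so R* = 121.
Substitute into dR/dt = 0: 0.638(1 - 121/340) = 0.0298C*.
The bracket is 0.644, giving C* = 0.411/0.0298 = 13.8.

R* ≈ 121, C* ≈ 13.8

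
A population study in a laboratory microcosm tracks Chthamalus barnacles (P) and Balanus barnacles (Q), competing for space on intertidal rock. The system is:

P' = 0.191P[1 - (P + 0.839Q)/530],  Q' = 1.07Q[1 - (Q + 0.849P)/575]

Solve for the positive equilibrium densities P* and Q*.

Setting both brackets to zero gives the nullclines P + 0.839Q = 530 and 0.849P + Q = 575.
Substituting Q = 575 - 0.849P into the first: P(1 - 0.839·0.849) = 530 - 0.839·575.
So P* = 47.6/0.288 = 165, and then Q* = 575 - 0.849·165 = 435.

P* ≈ 165, Q* ≈ 435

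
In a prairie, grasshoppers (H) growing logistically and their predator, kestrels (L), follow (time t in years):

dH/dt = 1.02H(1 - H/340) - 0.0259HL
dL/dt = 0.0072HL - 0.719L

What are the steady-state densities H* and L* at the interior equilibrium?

From dL/dt = 0 with L > 0: 0.0072H* = 0.719, so H* = 99.9.
Substitute into dH/dt = 0: 1.02(1 - 99.9/340) = 0.0259L*.
The bracket is 0.706, giving L* = 0.72/0.0259 = 27.8.

H* ≈ 99.9, L* ≈ 27.8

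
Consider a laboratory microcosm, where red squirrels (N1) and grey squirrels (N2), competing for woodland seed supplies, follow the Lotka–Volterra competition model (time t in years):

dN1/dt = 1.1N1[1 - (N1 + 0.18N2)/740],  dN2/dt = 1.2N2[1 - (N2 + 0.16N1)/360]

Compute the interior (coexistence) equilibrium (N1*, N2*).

N1* ≈ 695, N2* ≈ 249

Setting both brackets to zero gives the nullclines N1 + 0.18N2 = 740 and 0.16N1 + N2 = 360.
Substituting N2 = 360 - 0.16N1 into the first: N1(1 - 0.18·0.16) = 740 - 0.18·360.
So N1* = 675/0.971 = 695, and then N2* = 360 - 0.16·695 = 249.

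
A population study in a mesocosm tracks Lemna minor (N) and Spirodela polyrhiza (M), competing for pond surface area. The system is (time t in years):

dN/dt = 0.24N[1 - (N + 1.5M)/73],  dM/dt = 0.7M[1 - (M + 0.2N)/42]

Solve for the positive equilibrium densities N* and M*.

N* ≈ 14.3, M* ≈ 39.1

Setting both brackets to zero gives the nullclines N + 1.5M = 73 and 0.2N + M = 42.
Substituting M = 42 - 0.2N into the first: N(1 - 1.5·0.2) = 73 - 1.5·42.
So N* = 10/0.7 = 14.3, and then M* = 42 - 0.2·14.3 = 39.1.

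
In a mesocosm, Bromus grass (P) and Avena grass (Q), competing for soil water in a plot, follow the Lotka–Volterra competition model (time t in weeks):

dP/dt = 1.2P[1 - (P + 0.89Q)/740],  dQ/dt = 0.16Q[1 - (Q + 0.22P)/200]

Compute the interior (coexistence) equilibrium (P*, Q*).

Setting both brackets to zero gives the nullclines P + 0.89Q = 740 and 0.22P + Q = 200.
Substituting Q = 200 - 0.22P into the first: P(1 - 0.89·0.22) = 740 - 0.89·200.
So P* = 562/0.804 = 699, and then Q* = 200 - 0.22·699 = 46.3.

P* ≈ 699, Q* ≈ 46.3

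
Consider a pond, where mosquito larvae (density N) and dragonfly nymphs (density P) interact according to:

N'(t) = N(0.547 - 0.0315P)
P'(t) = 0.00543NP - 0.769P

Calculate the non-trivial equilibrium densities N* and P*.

N* ≈ 142, P* ≈ 17.4

Set dP/dt = 0 with P > 0: 0.00543N - 0.769 = 0, so N* = 0.769/0.00543 = 142.
Set dN/dt = 0 with N > 0: 0.547 - 0.0315P = 0, so P* = 0.547/0.0315 = 17.4.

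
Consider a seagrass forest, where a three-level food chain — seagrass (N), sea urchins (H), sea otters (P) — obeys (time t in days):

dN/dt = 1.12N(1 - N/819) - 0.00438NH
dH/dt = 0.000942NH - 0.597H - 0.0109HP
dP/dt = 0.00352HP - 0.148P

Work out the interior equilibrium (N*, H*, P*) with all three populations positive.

N* ≈ 684, H* ≈ 42, P* ≈ 4.37

From dP/dt = 0: 0.00352H* = 0.148, so H* = 42.
From dN/dt = 0: 1.12(1 - N*/819) = 0.00438·42, giving N* = 819·(1 - 0.164) = 684.
From dH/dt = 0: 0.000942·684 - 0.597 = 0.0109P*, so P* = 0.0476/0.0109 = 4.37.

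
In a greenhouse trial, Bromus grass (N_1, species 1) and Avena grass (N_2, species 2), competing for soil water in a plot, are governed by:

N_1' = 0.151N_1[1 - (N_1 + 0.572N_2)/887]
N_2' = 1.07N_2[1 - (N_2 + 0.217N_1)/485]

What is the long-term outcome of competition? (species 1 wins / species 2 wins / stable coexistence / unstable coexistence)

Compare the nullcline intercepts: K1/α12 = 887/0.572 = 1550 > K2 = 485; K2/α21 = 485/0.217 = 2240 > K1 = 887.
Since both inequalities hold, each species can invade when rare, so the interior equilibrium is stable.

stable coexistence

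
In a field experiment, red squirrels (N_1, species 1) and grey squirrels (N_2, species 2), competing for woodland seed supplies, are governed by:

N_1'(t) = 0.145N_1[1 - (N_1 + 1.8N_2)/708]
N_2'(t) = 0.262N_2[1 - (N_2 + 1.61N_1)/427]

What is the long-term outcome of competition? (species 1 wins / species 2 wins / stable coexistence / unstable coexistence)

Compare the nullcline intercepts: K1/α12 = 708/1.8 = 393 < K2 = 427; K2/α21 = 427/1.61 = 265 < K1 = 708.
Since both are reversed, neither can invade when rare; the interior point is a saddle.

unstable coexistence (outcome depends on initial conditions)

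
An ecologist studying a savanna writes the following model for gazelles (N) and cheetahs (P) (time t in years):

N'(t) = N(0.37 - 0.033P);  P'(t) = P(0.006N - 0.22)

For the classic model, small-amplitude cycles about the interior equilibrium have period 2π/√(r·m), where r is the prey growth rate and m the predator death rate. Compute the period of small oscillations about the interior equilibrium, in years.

T ≈ 22 years

Here r = 0.37 and m = 0.22, so r·m = 0.0814.
ω = √0.0814 = 0.285 per year, hence T = 2π/ω ≈ 22 years.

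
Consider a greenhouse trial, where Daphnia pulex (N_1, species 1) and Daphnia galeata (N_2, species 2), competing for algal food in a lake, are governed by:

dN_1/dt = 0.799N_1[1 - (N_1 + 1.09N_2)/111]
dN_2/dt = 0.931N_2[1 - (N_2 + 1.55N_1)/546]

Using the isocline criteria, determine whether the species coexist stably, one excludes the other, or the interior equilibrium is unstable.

Compare the nullcline intercepts: K1/α12 = 111/1.09 = 102 < K2 = 546; K2/α21 = 546/1.55 = 352 > K1 = 111.
Since the inequalities point opposite ways, species 2 can invade but species 1 cannot.

species 2 excludes species 1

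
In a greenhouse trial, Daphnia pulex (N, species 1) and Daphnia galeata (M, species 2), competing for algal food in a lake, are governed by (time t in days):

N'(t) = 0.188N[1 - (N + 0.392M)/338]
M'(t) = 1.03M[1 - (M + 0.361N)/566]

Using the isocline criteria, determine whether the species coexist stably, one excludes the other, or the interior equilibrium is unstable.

Compare the nullcline intercepts: K1/α12 = 338/0.392 = 862 > K2 = 566; K2/α21 = 566/0.361 = 1570 > K1 = 338.
Since both inequalities hold, each species can invade when rare, so the interior equilibrium is stable.

stable coexistence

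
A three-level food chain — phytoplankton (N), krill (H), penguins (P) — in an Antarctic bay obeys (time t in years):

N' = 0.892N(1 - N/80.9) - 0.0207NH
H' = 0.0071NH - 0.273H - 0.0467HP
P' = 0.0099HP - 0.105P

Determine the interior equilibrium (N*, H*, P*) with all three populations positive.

N* ≈ 61, H* ≈ 10.6, P* ≈ 3.43

From dP/dt = 0: 0.0099H* = 0.105, so H* = 10.6.
From dN/dt = 0: 0.892(1 - N*/80.9) = 0.0207·10.6, giving N* = 80.9·(1 - 0.246) = 61.
From dH/dt = 0: 0.0071·61 - 0.273 = 0.0467P*, so P* = 0.16/0.0467 = 3.43.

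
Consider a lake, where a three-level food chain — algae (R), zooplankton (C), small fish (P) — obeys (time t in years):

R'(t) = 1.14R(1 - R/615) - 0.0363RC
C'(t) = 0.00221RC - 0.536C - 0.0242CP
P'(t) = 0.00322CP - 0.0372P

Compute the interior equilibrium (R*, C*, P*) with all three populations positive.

From dP/dt = 0: 0.00322C* = 0.0372, so C* = 11.6.
From dR/dt = 0: 1.14(1 - R*/615) = 0.0363·11.6, giving R* = 615·(1 - 0.368) = 389.
From dC/dt = 0: 0.00221·389 - 0.536 = 0.0242P*, so P* = 0.323/0.0242 = 13.4.

R* ≈ 389, C* ≈ 11.6, P* ≈ 13.4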